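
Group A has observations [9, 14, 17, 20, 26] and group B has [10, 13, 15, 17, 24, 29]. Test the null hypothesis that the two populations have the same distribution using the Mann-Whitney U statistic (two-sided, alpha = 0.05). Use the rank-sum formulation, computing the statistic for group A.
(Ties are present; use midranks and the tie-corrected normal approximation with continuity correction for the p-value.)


Step 1: Combine and sort all 11 observations; assign midranks.
sorted (value, group): (9,X), (10,Y), (13,Y), (14,X), (15,Y), (17,X), (17,Y), (20,X), (24,Y), (26,X), (29,Y)
ranks: 9->1, 10->2, 13->3, 14->4, 15->5, 17->6.5, 17->6.5, 20->8, 24->9, 26->10, 29->11
Step 2: Rank sum for X: R1 = 1 + 4 + 6.5 + 8 + 10 = 29.5.
Step 3: U_X = R1 - n1(n1+1)/2 = 29.5 - 5*6/2 = 29.5 - 15 = 14.5.
       U_Y = n1*n2 - U_X = 30 - 14.5 = 15.5.
Step 4: Ties are present, so use the tie-corrected normal approximation (with continuity correction) for the p-value.
Step 5: p-value = 1.000000; compare to alpha = 0.05. fail to reject H0.

U_X = 14.5, p = 1.000000, fail to reject H0 at alpha = 0.05.


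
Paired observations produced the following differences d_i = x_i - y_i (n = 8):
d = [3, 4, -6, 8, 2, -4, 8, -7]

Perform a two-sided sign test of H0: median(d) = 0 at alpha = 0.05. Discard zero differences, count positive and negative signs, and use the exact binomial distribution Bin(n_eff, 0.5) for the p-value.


Step 1: Discard zero differences. Original n = 8; n_eff = number of nonzero differences = 8.
Nonzero differences (with sign): +3, +4, -6, +8, +2, -4, +8, -7
Step 2: Count signs: positive = 5, negative = 3.
Step 3: Under H0: P(positive) = 0.5, so the number of positives S ~ Bin(8, 0.5).
Step 4: Two-sided exact p-value = sum of Bin(8,0.5) probabilities at or below the observed probability = 0.726562.
Step 5: alpha = 0.05. fail to reject H0.

n_eff = 8, pos = 5, neg = 3, p = 0.726562, fail to reject H0.


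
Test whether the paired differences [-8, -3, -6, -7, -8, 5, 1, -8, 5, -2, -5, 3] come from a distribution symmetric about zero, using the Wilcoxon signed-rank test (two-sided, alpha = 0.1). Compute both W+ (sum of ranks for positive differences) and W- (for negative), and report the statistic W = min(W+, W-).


Step 1: Drop any zero differences (none here) and take |d_i|.
|d| = [8, 3, 6, 7, 8, 5, 1, 8, 5, 2, 5, 3]
Step 2: Midrank |d_i| (ties get averaged ranks).
ranks: |8|->11, |3|->3.5, |6|->8, |7|->9, |8|->11, |5|->6, |1|->1, |8|->11, |5|->6, |2|->2, |5|->6, |3|->3.5
Step 3: Attach original signs; sum ranks with positive sign and with negative sign.
W+ = 6 + 1 + 6 + 3.5 = 16.5
W- = 11 + 3.5 + 8 + 9 + 11 + 11 + 2 + 6 = 61.5
(Check: W+ + W- = 78 should equal n(n+1)/2 = 78.)
Step 4: Test statistic W = min(W+, W-) = 16.5.
Step 5: Ties in |d|, so use the tie-corrected normal approximation.
        E[W] = n(n+1)/4 = 12*13/4 = 39.
        Tie groups: |d|=3 (t=2), |d|=5 (t=3), |d|=8 (t=3); sum(t^3 - t) = 54.
        Var[W] = n(n+1)(2n+1)/24 - sum(t^3-t)/48 = 3900/24 - 54/48 = 161.375.
        z = (W - E[W]) / sqrt(Var[W]) = (16.5 - 39) / 12.7033 = -1.7712.
        Two-sided p = 2*Phi(z) = 0.076530.
Step 6: alpha = 0.1. reject H0.

W+ = 16.5, W- = 61.5, W = min = 16.5, p = 0.076530, reject H0.


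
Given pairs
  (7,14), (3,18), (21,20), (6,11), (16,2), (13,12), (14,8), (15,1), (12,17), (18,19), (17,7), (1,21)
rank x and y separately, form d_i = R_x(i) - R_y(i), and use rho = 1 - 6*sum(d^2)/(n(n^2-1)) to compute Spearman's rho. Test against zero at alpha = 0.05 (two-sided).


Step 1: Rank x and y separately (midranks; no ties here).
rank(x): 7->4, 3->2, 21->12, 6->3, 16->9, 13->6, 14->7, 15->8, 12->5, 18->11, 17->10, 1->1
rank(y): 14->7, 18->9, 20->11, 11->5, 2->2, 12->6, 8->4, 1->1, 17->8, 19->10, 7->3, 21->12
Step 2: d_i = R_x(i) - R_y(i); compute d_i^2.
  (4-7)^2=9, (2-9)^2=49, (12-11)^2=1, (3-5)^2=4, (9-2)^2=49, (6-6)^2=0, (7-4)^2=9, (8-1)^2=49, (5-8)^2=9, (11-10)^2=1, (10-3)^2=49, (1-12)^2=121
sum(d^2) = 350.
Step 3: rho = 1 - 6*350 / (12*(12^2 - 1)) = 1 - 2100/1716 = -0.223776.
Step 4: Under H0, t = rho * sqrt((n-2)/(1-rho^2)) = -0.7261 ~ t(10).
Step 5: Two-sided p-value from the t-distribution with 10 df = 0.484452.
Step 6: alpha = 0.05. fail to reject H0.

rho = -0.2238, p = 0.484452, fail to reject H0 at alpha = 0.05.


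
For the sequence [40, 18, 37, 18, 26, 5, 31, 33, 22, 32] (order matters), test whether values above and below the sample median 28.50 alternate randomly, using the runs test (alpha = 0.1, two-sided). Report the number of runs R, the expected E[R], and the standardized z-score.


Step 1: Compute median = 28.50; label A = above, B = below.
Labels in order: ABABBBAABA  (n_A = 5, n_B = 5)
Step 2: Count runs R = 7.
Step 3: Under H0 (random ordering), E[R] = 2*n_A*n_B/(n_A+n_B) + 1 = 2*5*5/10 + 1 = 6.0000.
        Var[R] = 2*n_A*n_B*(2*n_A*n_B - n_A - n_B) / ((n_A+n_B)^2 * (n_A+n_B-1)) = 2000/900 = 2.2222.
        SD[R] = 1.4907.
Step 4: Continuity-corrected z = (R - 0.5 - E[R]) / SD[R] = (7 - 0.5 - 6.0000) / 1.4907 = 0.3354.
Step 5: Two-sided p-value via normal approximation = 2*(1 - Phi(|z|)) = 0.737316.
Step 6: alpha = 0.1. fail to reject H0.

R = 7, z = 0.3354, p = 0.737316, fail to reject H0.


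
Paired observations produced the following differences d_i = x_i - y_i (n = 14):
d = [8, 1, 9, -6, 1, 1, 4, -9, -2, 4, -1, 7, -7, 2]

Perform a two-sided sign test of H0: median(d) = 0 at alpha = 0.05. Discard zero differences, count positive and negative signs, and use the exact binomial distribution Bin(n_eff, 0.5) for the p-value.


Step 1: Discard zero differences. Original n = 14; n_eff = number of nonzero differences = 14.
Nonzero differences (with sign): +8, +1, +9, -6, +1, +1, +4, -9, -2, +4, -1, +7, -7, +2
Step 2: Count signs: positive = 9, negative = 5.
Step 3: Under H0: P(positive) = 0.5, so the number of positives S ~ Bin(14, 0.5).
Step 4: Two-sided exact p-value = sum of Bin(14,0.5) probabilities at or below the observed probability = 0.423950.
Step 5: alpha = 0.05. fail to reject H0.

n_eff = 14, pos = 9, neg = 5, p = 0.423950, fail to reject H0.


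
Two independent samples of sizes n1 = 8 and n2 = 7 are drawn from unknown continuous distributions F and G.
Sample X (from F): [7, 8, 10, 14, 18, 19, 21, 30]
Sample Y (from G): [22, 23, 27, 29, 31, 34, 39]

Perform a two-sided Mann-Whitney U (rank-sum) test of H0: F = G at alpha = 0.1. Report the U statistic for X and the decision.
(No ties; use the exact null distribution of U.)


Step 1: Combine and sort all 15 observations; assign midranks.
sorted (value, group): (7,X), (8,X), (10,X), (14,X), (18,X), (19,X), (21,X), (22,Y), (23,Y), (27,Y), (29,Y), (30,X), (31,Y), (34,Y), (39,Y)
ranks: 7->1, 8->2, 10->3, 14->4, 18->5, 19->6, 21->7, 22->8, 23->9, 27->10, 29->11, 30->12, 31->13, 34->14, 39->15
Step 2: Rank sum for X: R1 = 1 + 2 + 3 + 4 + 5 + 6 + 7 + 12 = 40.
Step 3: U_X = R1 - n1(n1+1)/2 = 40 - 8*9/2 = 40 - 36 = 4.
       U_Y = n1*n2 - U_X = 56 - 4 = 52.
Step 4: No ties, so the exact null distribution of U (based on enumerating the C(15,8) = 6435 equally likely rank assignments) gives the two-sided p-value.
Step 5: p-value = 0.003730; compare to alpha = 0.1. reject H0.

U_X = 4, p = 0.003730, reject H0 at alpha = 0.1.


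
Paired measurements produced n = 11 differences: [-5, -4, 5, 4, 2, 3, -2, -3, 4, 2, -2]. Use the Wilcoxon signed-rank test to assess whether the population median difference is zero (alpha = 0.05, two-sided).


Step 1: Drop any zero differences (none here) and take |d_i|.
|d| = [5, 4, 5, 4, 2, 3, 2, 3, 4, 2, 2]
Step 2: Midrank |d_i| (ties get averaged ranks).
ranks: |5|->10.5, |4|->8, |5|->10.5, |4|->8, |2|->2.5, |3|->5.5, |2|->2.5, |3|->5.5, |4|->8, |2|->2.5, |2|->2.5
Step 3: Attach original signs; sum ranks with positive sign and with negative sign.
W+ = 10.5 + 8 + 2.5 + 5.5 + 8 + 2.5 = 37
W- = 10.5 + 8 + 2.5 + 5.5 + 2.5 = 29
(Check: W+ + W- = 66 should equal n(n+1)/2 = 66.)
Step 4: Test statistic W = min(W+, W-) = 29.
Step 5: Ties in |d|, so use the tie-corrected normal approximation.
        E[W] = n(n+1)/4 = 11*12/4 = 33.
        Tie groups: |d|=2 (t=4), |d|=3 (t=2), |d|=4 (t=3), |d|=5 (t=2); sum(t^3 - t) = 96.
        Var[W] = n(n+1)(2n+1)/24 - sum(t^3-t)/48 = 3036/24 - 96/48 = 124.5.
        z = (W - E[W]) / sqrt(Var[W]) = (29 - 33) / 11.1580 = -0.3585.
        Two-sided p = 2*Phi(z) = 0.719978.
Step 6: alpha = 0.05. fail to reject H0.

W+ = 37, W- = 29, W = min = 29, p = 0.719978, fail to reject H0.


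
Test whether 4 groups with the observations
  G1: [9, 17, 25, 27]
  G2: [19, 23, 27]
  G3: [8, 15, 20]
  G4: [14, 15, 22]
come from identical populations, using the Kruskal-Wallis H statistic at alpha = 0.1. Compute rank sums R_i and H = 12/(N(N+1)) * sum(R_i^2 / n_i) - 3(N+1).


Step 1: Combine all N = 13 observations and assign midranks.
sorted (value, group, rank): (8,G3,1), (9,G1,2), (14,G4,3), (15,G3,4.5), (15,G4,4.5), (17,G1,6), (19,G2,7), (20,G3,8), (22,G4,9), (23,G2,10), (25,G1,11), (27,G1,12.5), (27,G2,12.5)
Step 2: Sum ranks within each group.
R_1 = 31.5 (n_1 = 4)
R_2 = 29.5 (n_2 = 3)
R_3 = 13.5 (n_3 = 3)
R_4 = 16.5 (n_4 = 3)
Step 3: H = 12/(N(N+1)) * sum(R_i^2/n_i) - 3(N+1)
     = 12/(13*14) * (31.5^2/4 + 29.5^2/3 + 13.5^2/3 + 16.5^2/3) - 3*14
     = 0.065934 * 689.646 - 42
     = 3.471154.
Step 4: Ties present; correction factor C = 1 - 12/(13^3 - 13) = 0.994505. Corrected H = 3.471154 / 0.994505 = 3.490331.
Step 5: Under H0, H ~ chi^2(3); p-value = 0.322018.
Step 6: alpha = 0.1. fail to reject H0.

H = 3.4903, df = 3, p = 0.322018, fail to reject H0.


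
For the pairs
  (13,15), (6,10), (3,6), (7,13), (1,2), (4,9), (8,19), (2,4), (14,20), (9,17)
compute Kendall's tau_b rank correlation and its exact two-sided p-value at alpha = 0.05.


Step 1: Enumerate the 45 unordered pairs (i,j) with i<j and classify each by sign(x_j-x_i) * sign(y_j-y_i).
  (1,2):dx=-7,dy=-5->C; (1,3):dx=-10,dy=-9->C; (1,4):dx=-6,dy=-2->C; (1,5):dx=-12,dy=-13->C
  (1,6):dx=-9,dy=-6->C; (1,7):dx=-5,dy=+4->D; (1,8):dx=-11,dy=-11->C; (1,9):dx=+1,dy=+5->C
  (1,10):dx=-4,dy=+2->D; (2,3):dx=-3,dy=-4->C; (2,4):dx=+1,dy=+3->C; (2,5):dx=-5,dy=-8->C
  (2,6):dx=-2,dy=-1->C; (2,7):dx=+2,dy=+9->C; (2,8):dx=-4,dy=-6->C; (2,9):dx=+8,dy=+10->C
  (2,10):dx=+3,dy=+7->C; (3,4):dx=+4,dy=+7->C; (3,5):dx=-2,dy=-4->C; (3,6):dx=+1,dy=+3->C
  (3,7):dx=+5,dy=+13->C; (3,8):dx=-1,dy=-2->C; (3,9):dx=+11,dy=+14->C; (3,10):dx=+6,dy=+11->C
  (4,5):dx=-6,dy=-11->C; (4,6):dx=-3,dy=-4->C; (4,7):dx=+1,dy=+6->C; (4,8):dx=-5,dy=-9->C
  (4,9):dx=+7,dy=+7->C; (4,10):dx=+2,dy=+4->C; (5,6):dx=+3,dy=+7->C; (5,7):dx=+7,dy=+17->C
  (5,8):dx=+1,dy=+2->C; (5,9):dx=+13,dy=+18->C; (5,10):dx=+8,dy=+15->C; (6,7):dx=+4,dy=+10->C
  (6,8):dx=-2,dy=-5->C; (6,9):dx=+10,dy=+11->C; (6,10):dx=+5,dy=+8->C; (7,8):dx=-6,dy=-15->C
  (7,9):dx=+6,dy=+1->C; (7,10):dx=+1,dy=-2->D; (8,9):dx=+12,dy=+16->C; (8,10):dx=+7,dy=+13->C
  (9,10):dx=-5,dy=-3->C
Step 2: C = 42, D = 3, total pairs = 45.
Step 3: tau = (C - D)/(n(n-1)/2) = (42 - 3)/45 = 0.866667.
Step 4: Exact two-sided p-value (enumerate n! = 3628800 permutations of y under H0): p = 0.000115.
Step 5: alpha = 0.05. reject H0.

tau_b = 0.8667 (C=42, D=3), p = 0.000115, reject H0.


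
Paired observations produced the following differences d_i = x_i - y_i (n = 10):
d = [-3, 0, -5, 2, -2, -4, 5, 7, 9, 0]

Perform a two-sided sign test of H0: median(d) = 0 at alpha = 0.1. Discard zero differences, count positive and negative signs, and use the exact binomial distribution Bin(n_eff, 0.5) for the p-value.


Step 1: Discard zero differences. Original n = 10; n_eff = number of nonzero differences = 8.
Nonzero differences (with sign): -3, -5, +2, -2, -4, +5, +7, +9
Step 2: Count signs: positive = 4, negative = 4.
Step 3: Under H0: P(positive) = 0.5, so the number of positives S ~ Bin(8, 0.5).
Step 4: Two-sided exact p-value = sum of Bin(8,0.5) probabilities at or below the observed probability = 1.000000.
Step 5: alpha = 0.1. fail to reject H0.

n_eff = 8, pos = 4, neg = 4, p = 1.000000, fail to reject H0.


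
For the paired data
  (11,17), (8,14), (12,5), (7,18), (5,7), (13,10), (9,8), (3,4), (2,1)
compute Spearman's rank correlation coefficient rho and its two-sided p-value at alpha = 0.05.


Step 1: Rank x and y separately (midranks; no ties here).
rank(x): 11->7, 8->5, 12->8, 7->4, 5->3, 13->9, 9->6, 3->2, 2->1
rank(y): 17->8, 14->7, 5->3, 18->9, 7->4, 10->6, 8->5, 4->2, 1->1
Step 2: d_i = R_x(i) - R_y(i); compute d_i^2.
  (7-8)^2=1, (5-7)^2=4, (8-3)^2=25, (4-9)^2=25, (3-4)^2=1, (9-6)^2=9, (6-5)^2=1, (2-2)^2=0, (1-1)^2=0
sum(d^2) = 66.
Step 3: rho = 1 - 6*66 / (9*(9^2 - 1)) = 1 - 396/720 = 0.450000.
Step 4: Under H0, t = rho * sqrt((n-2)/(1-rho^2)) = 1.3332 ~ t(7).
Step 5: Two-sided p-value from the t-distribution with 7 df = 0.224216.
Step 6: alpha = 0.05. fail to reject H0.

rho = 0.4500, p = 0.224216, fail to reject H0 at alpha = 0.05.


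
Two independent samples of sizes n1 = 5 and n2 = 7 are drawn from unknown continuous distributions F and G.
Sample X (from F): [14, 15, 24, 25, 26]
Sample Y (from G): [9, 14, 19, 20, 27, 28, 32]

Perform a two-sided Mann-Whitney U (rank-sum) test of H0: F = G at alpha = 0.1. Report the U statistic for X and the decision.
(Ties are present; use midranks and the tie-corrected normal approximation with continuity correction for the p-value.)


Step 1: Combine and sort all 12 observations; assign midranks.
sorted (value, group): (9,Y), (14,X), (14,Y), (15,X), (19,Y), (20,Y), (24,X), (25,X), (26,X), (27,Y), (28,Y), (32,Y)
ranks: 9->1, 14->2.5, 14->2.5, 15->4, 19->5, 20->6, 24->7, 25->8, 26->9, 27->10, 28->11, 32->12
Step 2: Rank sum for X: R1 = 2.5 + 4 + 7 + 8 + 9 = 30.5.
Step 3: U_X = R1 - n1(n1+1)/2 = 30.5 - 5*6/2 = 30.5 - 15 = 15.5.
       U_Y = n1*n2 - U_X = 35 - 15.5 = 19.5.
Step 4: Ties are present, so use the tie-corrected normal approximation (with continuity correction) for the p-value.
Step 5: p-value = 0.807210; compare to alpha = 0.1. fail to reject H0.

U_X = 15.5, p = 0.807210, fail to reject H0 at alpha = 0.1.


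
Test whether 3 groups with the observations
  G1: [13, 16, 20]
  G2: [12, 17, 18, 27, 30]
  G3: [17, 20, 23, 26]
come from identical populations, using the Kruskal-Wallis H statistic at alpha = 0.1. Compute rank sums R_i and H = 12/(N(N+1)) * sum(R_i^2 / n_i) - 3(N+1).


Step 1: Combine all N = 12 observations and assign midranks.
sorted (value, group, rank): (12,G2,1), (13,G1,2), (16,G1,3), (17,G2,4.5), (17,G3,4.5), (18,G2,6), (20,G1,7.5), (20,G3,7.5), (23,G3,9), (26,G3,10), (27,G2,11), (30,G2,12)
Step 2: Sum ranks within each group.
R_1 = 12.5 (n_1 = 3)
R_2 = 34.5 (n_2 = 5)
R_3 = 31 (n_3 = 4)
Step 3: H = 12/(N(N+1)) * sum(R_i^2/n_i) - 3(N+1)
     = 12/(12*13) * (12.5^2/3 + 34.5^2/5 + 31^2/4) - 3*13
     = 0.076923 * 530.383 - 39
     = 1.798718.
Step 4: Ties present; correction factor C = 1 - 12/(12^3 - 12) = 0.993007. Corrected H = 1.798718 / 0.993007 = 1.811385.
Step 5: Under H0, H ~ chi^2(2); p-value = 0.404262.
Step 6: alpha = 0.1. fail to reject H0.

H = 1.8114, df = 2, p = 0.404262, fail to reject H0.


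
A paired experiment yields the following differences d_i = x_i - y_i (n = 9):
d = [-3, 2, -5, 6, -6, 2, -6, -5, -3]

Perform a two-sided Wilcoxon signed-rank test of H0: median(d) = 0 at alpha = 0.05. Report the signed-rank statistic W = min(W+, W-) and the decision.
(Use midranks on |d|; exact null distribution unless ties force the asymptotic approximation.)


Step 1: Drop any zero differences (none here) and take |d_i|.
|d| = [3, 2, 5, 6, 6, 2, 6, 5, 3]
Step 2: Midrank |d_i| (ties get averaged ranks).
ranks: |3|->3.5, |2|->1.5, |5|->5.5, |6|->8, |6|->8, |2|->1.5, |6|->8, |5|->5.5, |3|->3.5
Step 3: Attach original signs; sum ranks with positive sign and with negative sign.
W+ = 1.5 + 8 + 1.5 = 11
W- = 3.5 + 5.5 + 8 + 8 + 5.5 + 3.5 = 34
(Check: W+ + W- = 45 should equal n(n+1)/2 = 45.)
Step 4: Test statistic W = min(W+, W-) = 11.
Step 5: Ties in |d|, so use the tie-corrected normal approximation.
        E[W] = n(n+1)/4 = 9*10/4 = 22.5.
        Tie groups: |d|=2 (t=2), |d|=3 (t=2), |d|=5 (t=2), |d|=6 (t=3); sum(t^3 - t) = 42.
        Var[W] = n(n+1)(2n+1)/24 - sum(t^3-t)/48 = 1710/24 - 42/48 = 70.375.
        z = (W - E[W]) / sqrt(Var[W]) = (11 - 22.5) / 8.3890 = -1.3708.
        Two-sided p = 2*Phi(z) = 0.170423.
Step 6: alpha = 0.05. fail to reject H0.

W+ = 11, W- = 34, W = min = 11, p = 0.170423, fail to reject H0.


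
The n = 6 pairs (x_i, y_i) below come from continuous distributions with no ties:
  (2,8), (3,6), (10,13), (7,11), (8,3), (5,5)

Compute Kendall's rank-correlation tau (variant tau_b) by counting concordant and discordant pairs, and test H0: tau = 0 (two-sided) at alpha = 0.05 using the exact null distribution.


Step 1: Enumerate the 15 unordered pairs (i,j) with i<j and classify each by sign(x_j-x_i) * sign(y_j-y_i).
  (1,2):dx=+1,dy=-2->D; (1,3):dx=+8,dy=+5->C; (1,4):dx=+5,dy=+3->C; (1,5):dx=+6,dy=-5->D
  (1,6):dx=+3,dy=-3->D; (2,3):dx=+7,dy=+7->C; (2,4):dx=+4,dy=+5->C; (2,5):dx=+5,dy=-3->D
  (2,6):dx=+2,dy=-1->D; (3,4):dx=-3,dy=-2->C; (3,5):dx=-2,dy=-10->C; (3,6):dx=-5,dy=-8->C
  (4,5):dx=+1,dy=-8->D; (4,6):dx=-2,dy=-6->C; (5,6):dx=-3,dy=+2->D
Step 2: C = 8, D = 7, total pairs = 15.
Step 3: tau = (C - D)/(n(n-1)/2) = (8 - 7)/15 = 0.066667.
Step 4: Exact two-sided p-value (enumerate n! = 720 permutations of y under H0): p = 1.000000.
Step 5: alpha = 0.05. fail to reject H0.

tau_b = 0.0667 (C=8, D=7), p = 1.000000, fail to reject H0.


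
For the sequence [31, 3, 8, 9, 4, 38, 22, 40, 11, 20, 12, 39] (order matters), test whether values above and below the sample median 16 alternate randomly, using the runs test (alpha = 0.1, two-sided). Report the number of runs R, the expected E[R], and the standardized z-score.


Step 1: Compute median = 16; label A = above, B = below.
Labels in order: ABBBBAAABABA  (n_A = 6, n_B = 6)
Step 2: Count runs R = 7.
Step 3: Under H0 (random ordering), E[R] = 2*n_A*n_B/(n_A+n_B) + 1 = 2*6*6/12 + 1 = 7.0000.
        Var[R] = 2*n_A*n_B*(2*n_A*n_B - n_A - n_B) / ((n_A+n_B)^2 * (n_A+n_B-1)) = 4320/1584 = 2.7273.
        SD[R] = 1.6514.
Step 4: R = E[R], so z = 0 with no continuity correction.
Step 5: Two-sided p-value via normal approximation = 2*(1 - Phi(|z|)) = 1.000000.
Step 6: alpha = 0.1. fail to reject H0.

R = 7, z = 0.0000, p = 1.000000, fail to reject H0.


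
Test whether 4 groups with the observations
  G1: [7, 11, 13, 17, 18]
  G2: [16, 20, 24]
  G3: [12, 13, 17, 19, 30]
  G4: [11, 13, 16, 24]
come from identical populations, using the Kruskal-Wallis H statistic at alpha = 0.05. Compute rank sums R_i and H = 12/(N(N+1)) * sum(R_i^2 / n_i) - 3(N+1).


Step 1: Combine all N = 17 observations and assign midranks.
sorted (value, group, rank): (7,G1,1), (11,G1,2.5), (11,G4,2.5), (12,G3,4), (13,G1,6), (13,G3,6), (13,G4,6), (16,G2,8.5), (16,G4,8.5), (17,G1,10.5), (17,G3,10.5), (18,G1,12), (19,G3,13), (20,G2,14), (24,G2,15.5), (24,G4,15.5), (30,G3,17)
Step 2: Sum ranks within each group.
R_1 = 32 (n_1 = 5)
R_2 = 38 (n_2 = 3)
R_3 = 50.5 (n_3 = 5)
R_4 = 32.5 (n_4 = 4)
Step 3: H = 12/(N(N+1)) * sum(R_i^2/n_i) - 3(N+1)
     = 12/(17*18) * (32^2/5 + 38^2/3 + 50.5^2/5 + 32.5^2/4) - 3*18
     = 0.039216 * 1460.25 - 54
     = 3.264542.
Step 4: Ties present; correction factor C = 1 - 48/(17^3 - 17) = 0.990196. Corrected H = 3.264542 / 0.990196 = 3.296865.
Step 5: Under H0, H ~ chi^2(3); p-value = 0.348079.
Step 6: alpha = 0.05. fail to reject H0.

H = 3.2969, df = 3, p = 0.348079, fail to reject H0.


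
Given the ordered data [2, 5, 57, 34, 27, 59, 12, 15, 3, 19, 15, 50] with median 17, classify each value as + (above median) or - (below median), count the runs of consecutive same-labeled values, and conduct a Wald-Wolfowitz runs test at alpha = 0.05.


Step 1: Compute median = 17; label A = above, B = below.
Labels in order: BBAAAABBBABA  (n_A = 6, n_B = 6)
Step 2: Count runs R = 6.
Step 3: Under H0 (random ordering), E[R] = 2*n_A*n_B/(n_A+n_B) + 1 = 2*6*6/12 + 1 = 7.0000.
        Var[R] = 2*n_A*n_B*(2*n_A*n_B - n_A - n_B) / ((n_A+n_B)^2 * (n_A+n_B-1)) = 4320/1584 = 2.7273.
        SD[R] = 1.6514.
Step 4: Continuity-corrected z = (R + 0.5 - E[R]) / SD[R] = (6 + 0.5 - 7.0000) / 1.6514 = -0.3028.
Step 5: Two-sided p-value via normal approximation = 2*(1 - Phi(|z|)) = 0.762069.
Step 6: alpha = 0.05. fail to reject H0.

R = 6, z = -0.3028, p = 0.762069, fail to reject H0.


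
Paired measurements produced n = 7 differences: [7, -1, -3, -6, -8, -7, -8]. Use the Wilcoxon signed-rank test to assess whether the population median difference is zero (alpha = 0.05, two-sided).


Step 1: Drop any zero differences (none here) and take |d_i|.
|d| = [7, 1, 3, 6, 8, 7, 8]
Step 2: Midrank |d_i| (ties get averaged ranks).
ranks: |7|->4.5, |1|->1, |3|->2, |6|->3, |8|->6.5, |7|->4.5, |8|->6.5
Step 3: Attach original signs; sum ranks with positive sign and with negative sign.
W+ = 4.5 = 4.5
W- = 1 + 2 + 3 + 6.5 + 4.5 + 6.5 = 23.5
(Check: W+ + W- = 28 should equal n(n+1)/2 = 28.)
Step 4: Test statistic W = min(W+, W-) = 4.5.
Step 5: Ties in |d|, so use the tie-corrected normal approximation.
        E[W] = n(n+1)/4 = 7*8/4 = 14.
        Tie groups: |d|=7 (t=2), |d|=8 (t=2); sum(t^3 - t) = 12.
        Var[W] = n(n+1)(2n+1)/24 - sum(t^3-t)/48 = 840/24 - 12/48 = 34.75.
        z = (W - E[W]) / sqrt(Var[W]) = (4.5 - 14) / 5.8949 = -1.6116.
        Two-sided p = 2*Phi(z) = 0.107058.
Step 6: alpha = 0.05. fail to reject H0.

W+ = 4.5, W- = 23.5, W = min = 4.5, p = 0.107058, fail to reject H0.


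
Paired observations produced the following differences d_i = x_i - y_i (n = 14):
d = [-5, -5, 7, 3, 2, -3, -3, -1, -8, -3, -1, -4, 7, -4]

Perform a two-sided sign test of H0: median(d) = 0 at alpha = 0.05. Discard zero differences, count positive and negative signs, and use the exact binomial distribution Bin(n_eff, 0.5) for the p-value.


Step 1: Discard zero differences. Original n = 14; n_eff = number of nonzero differences = 14.
Nonzero differences (with sign): -5, -5, +7, +3, +2, -3, -3, -1, -8, -3, -1, -4, +7, -4
Step 2: Count signs: positive = 4, negative = 10.
Step 3: Under H0: P(positive) = 0.5, so the number of positives S ~ Bin(14, 0.5).
Step 4: Two-sided exact p-value = sum of Bin(14,0.5) probabilities at or below the observed probability = 0.179565.
Step 5: alpha = 0.05. fail to reject H0.

n_eff = 14, pos = 4, neg = 10, p = 0.179565, fail to reject H0.


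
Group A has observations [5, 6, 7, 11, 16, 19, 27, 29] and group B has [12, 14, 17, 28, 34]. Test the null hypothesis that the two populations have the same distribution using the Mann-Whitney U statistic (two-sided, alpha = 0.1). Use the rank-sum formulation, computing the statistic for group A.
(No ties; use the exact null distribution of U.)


Step 1: Combine and sort all 13 observations; assign midranks.
sorted (value, group): (5,X), (6,X), (7,X), (11,X), (12,Y), (14,Y), (16,X), (17,Y), (19,X), (27,X), (28,Y), (29,X), (34,Y)
ranks: 5->1, 6->2, 7->3, 11->4, 12->5, 14->6, 16->7, 17->8, 19->9, 27->10, 28->11, 29->12, 34->13
Step 2: Rank sum for X: R1 = 1 + 2 + 3 + 4 + 7 + 9 + 10 + 12 = 48.
Step 3: U_X = R1 - n1(n1+1)/2 = 48 - 8*9/2 = 48 - 36 = 12.
       U_Y = n1*n2 - U_X = 40 - 12 = 28.
Step 4: No ties, so the exact null distribution of U (based on enumerating the C(13,8) = 1287 equally likely rank assignments) gives the two-sided p-value.
Step 5: p-value = 0.284382; compare to alpha = 0.1. fail to reject H0.

U_X = 12, p = 0.284382, fail to reject H0 at alpha = 0.1.


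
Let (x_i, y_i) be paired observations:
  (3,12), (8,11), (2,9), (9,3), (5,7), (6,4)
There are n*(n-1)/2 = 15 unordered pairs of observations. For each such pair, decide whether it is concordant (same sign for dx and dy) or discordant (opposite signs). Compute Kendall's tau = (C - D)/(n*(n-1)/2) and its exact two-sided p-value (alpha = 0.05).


Step 1: Enumerate the 15 unordered pairs (i,j) with i<j and classify each by sign(x_j-x_i) * sign(y_j-y_i).
  (1,2):dx=+5,dy=-1->D; (1,3):dx=-1,dy=-3->C; (1,4):dx=+6,dy=-9->D; (1,5):dx=+2,dy=-5->D
  (1,6):dx=+3,dy=-8->D; (2,3):dx=-6,dy=-2->C; (2,4):dx=+1,dy=-8->D; (2,5):dx=-3,dy=-4->C
  (2,6):dx=-2,dy=-7->C; (3,4):dx=+7,dy=-6->D; (3,5):dx=+3,dy=-2->D; (3,6):dx=+4,dy=-5->D
  (4,5):dx=-4,dy=+4->D; (4,6):dx=-3,dy=+1->D; (5,6):dx=+1,dy=-3->D
Step 2: C = 4, D = 11, total pairs = 15.
Step 3: tau = (C - D)/(n(n-1)/2) = (4 - 11)/15 = -0.466667.
Step 4: Exact two-sided p-value (enumerate n! = 720 permutations of y under H0): p = 0.272222.
Step 5: alpha = 0.05. fail to reject H0.

tau_b = -0.4667 (C=4, D=11), p = 0.272222, fail to reject H0.


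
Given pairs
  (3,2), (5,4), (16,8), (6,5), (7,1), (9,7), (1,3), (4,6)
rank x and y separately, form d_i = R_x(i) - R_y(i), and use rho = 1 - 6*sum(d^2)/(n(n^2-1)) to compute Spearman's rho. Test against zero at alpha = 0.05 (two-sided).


Step 1: Rank x and y separately (midranks; no ties here).
rank(x): 3->2, 5->4, 16->8, 6->5, 7->6, 9->7, 1->1, 4->3
rank(y): 2->2, 4->4, 8->8, 5->5, 1->1, 7->7, 3->3, 6->6
Step 2: d_i = R_x(i) - R_y(i); compute d_i^2.
  (2-2)^2=0, (4-4)^2=0, (8-8)^2=0, (5-5)^2=0, (6-1)^2=25, (7-7)^2=0, (1-3)^2=4, (3-6)^2=9
sum(d^2) = 38.
Step 3: rho = 1 - 6*38 / (8*(8^2 - 1)) = 1 - 228/504 = 0.547619.
Step 4: Under H0, t = rho * sqrt((n-2)/(1-rho^2)) = 1.6031 ~ t(6).
Step 5: Two-sided p-value from the t-distribution with 6 df = 0.160026.
Step 6: alpha = 0.05. fail to reject H0.

rho = 0.5476, p = 0.160026, fail to reject H0 at alpha = 0.05.


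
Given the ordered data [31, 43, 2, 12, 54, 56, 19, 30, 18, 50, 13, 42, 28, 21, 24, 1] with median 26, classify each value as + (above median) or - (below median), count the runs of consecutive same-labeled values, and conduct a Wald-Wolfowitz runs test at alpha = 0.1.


Step 1: Compute median = 26; label A = above, B = below.
Labels in order: AABBAABABABAABBB  (n_A = 8, n_B = 8)
Step 2: Count runs R = 10.
Step 3: Under H0 (random ordering), E[R] = 2*n_A*n_B/(n_A+n_B) + 1 = 2*8*8/16 + 1 = 9.0000.
        Var[R] = 2*n_A*n_B*(2*n_A*n_B - n_A - n_B) / ((n_A+n_B)^2 * (n_A+n_B-1)) = 14336/3840 = 3.7333.
        SD[R] = 1.9322.
Step 4: Continuity-corrected z = (R - 0.5 - E[R]) / SD[R] = (10 - 0.5 - 9.0000) / 1.9322 = 0.2588.
Step 5: Two-sided p-value via normal approximation = 2*(1 - Phi(|z|)) = 0.795809.
Step 6: alpha = 0.1. fail to reject H0.

R = 10, z = 0.2588, p = 0.795809, fail to reject H0.


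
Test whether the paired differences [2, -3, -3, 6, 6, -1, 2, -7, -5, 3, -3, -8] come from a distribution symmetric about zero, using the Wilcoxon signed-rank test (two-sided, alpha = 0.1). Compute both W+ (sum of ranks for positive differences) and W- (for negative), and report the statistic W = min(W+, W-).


Step 1: Drop any zero differences (none here) and take |d_i|.
|d| = [2, 3, 3, 6, 6, 1, 2, 7, 5, 3, 3, 8]
Step 2: Midrank |d_i| (ties get averaged ranks).
ranks: |2|->2.5, |3|->5.5, |3|->5.5, |6|->9.5, |6|->9.5, |1|->1, |2|->2.5, |7|->11, |5|->8, |3|->5.5, |3|->5.5, |8|->12
Step 3: Attach original signs; sum ranks with positive sign and with negative sign.
W+ = 2.5 + 9.5 + 9.5 + 2.5 + 5.5 = 29.5
W- = 5.5 + 5.5 + 1 + 11 + 8 + 5.5 + 12 = 48.5
(Check: W+ + W- = 78 should equal n(n+1)/2 = 78.)
Step 4: Test statistic W = min(W+, W-) = 29.5.
Step 5: Ties in |d|, so use the tie-corrected normal approximation.
        E[W] = n(n+1)/4 = 12*13/4 = 39.
        Tie groups: |d|=2 (t=2), |d|=3 (t=4), |d|=6 (t=2); sum(t^3 - t) = 72.
        Var[W] = n(n+1)(2n+1)/24 - sum(t^3-t)/48 = 3900/24 - 72/48 = 161.
        z = (W - E[W]) / sqrt(Var[W]) = (29.5 - 39) / 12.6886 = -0.7487.
        Two-sided p = 2*Phi(z) = 0.454035.
Step 6: alpha = 0.1. fail to reject H0.

W+ = 29.5, W- = 48.5, W = min = 29.5, p = 0.454035, fail to reject H0.


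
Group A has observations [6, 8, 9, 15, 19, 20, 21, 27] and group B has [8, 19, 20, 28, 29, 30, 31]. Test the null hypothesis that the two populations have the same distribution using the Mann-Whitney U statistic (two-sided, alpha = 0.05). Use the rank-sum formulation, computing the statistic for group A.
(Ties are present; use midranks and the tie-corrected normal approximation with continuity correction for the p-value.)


Step 1: Combine and sort all 15 observations; assign midranks.
sorted (value, group): (6,X), (8,X), (8,Y), (9,X), (15,X), (19,X), (19,Y), (20,X), (20,Y), (21,X), (27,X), (28,Y), (29,Y), (30,Y), (31,Y)
ranks: 6->1, 8->2.5, 8->2.5, 9->4, 15->5, 19->6.5, 19->6.5, 20->8.5, 20->8.5, 21->10, 27->11, 28->12, 29->13, 30->14, 31->15
Step 2: Rank sum for X: R1 = 1 + 2.5 + 4 + 5 + 6.5 + 8.5 + 10 + 11 = 48.5.
Step 3: U_X = R1 - n1(n1+1)/2 = 48.5 - 8*9/2 = 48.5 - 36 = 12.5.
       U_Y = n1*n2 - U_X = 56 - 12.5 = 43.5.
Step 4: Ties are present, so use the tie-corrected normal approximation (with continuity correction) for the p-value.
Step 5: p-value = 0.081757; compare to alpha = 0.05. fail to reject H0.

U_X = 12.5, p = 0.081757, fail to reject H0 at alpha = 0.05.


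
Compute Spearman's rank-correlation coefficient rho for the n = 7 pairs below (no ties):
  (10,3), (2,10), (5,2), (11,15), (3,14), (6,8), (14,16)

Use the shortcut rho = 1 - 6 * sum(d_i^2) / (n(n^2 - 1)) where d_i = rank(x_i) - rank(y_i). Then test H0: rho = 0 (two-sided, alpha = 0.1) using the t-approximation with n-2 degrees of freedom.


Step 1: Rank x and y separately (midranks; no ties here).
rank(x): 10->5, 2->1, 5->3, 11->6, 3->2, 6->4, 14->7
rank(y): 3->2, 10->4, 2->1, 15->6, 14->5, 8->3, 16->7
Step 2: d_i = R_x(i) - R_y(i); compute d_i^2.
  (5-2)^2=9, (1-4)^2=9, (3-1)^2=4, (6-6)^2=0, (2-5)^2=9, (4-3)^2=1, (7-7)^2=0
sum(d^2) = 32.
Step 3: rho = 1 - 6*32 / (7*(7^2 - 1)) = 1 - 192/336 = 0.428571.
Step 4: Under H0, t = rho * sqrt((n-2)/(1-rho^2)) = 1.0607 ~ t(5).
Step 5: Two-sided p-value from the t-distribution with 5 df = 0.337368.
Step 6: alpha = 0.1. fail to reject H0.

rho = 0.4286, p = 0.337368, fail to reject H0 at alpha = 0.1.


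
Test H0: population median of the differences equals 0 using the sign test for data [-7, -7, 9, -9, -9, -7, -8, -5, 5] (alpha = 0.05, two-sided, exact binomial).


Step 1: Discard zero differences. Original n = 9; n_eff = number of nonzero differences = 9.
Nonzero differences (with sign): -7, -7, +9, -9, -9, -7, -8, -5, +5
Step 2: Count signs: positive = 2, negative = 7.
Step 3: Under H0: P(positive) = 0.5, so the number of positives S ~ Bin(9, 0.5).
Step 4: Two-sided exact p-value = sum of Bin(9,0.5) probabilities at or below the observed probability = 0.179688.
Step 5: alpha = 0.05. fail to reject H0.

n_eff = 9, pos = 2, neg = 7, p = 0.179688, fail to reject H0.


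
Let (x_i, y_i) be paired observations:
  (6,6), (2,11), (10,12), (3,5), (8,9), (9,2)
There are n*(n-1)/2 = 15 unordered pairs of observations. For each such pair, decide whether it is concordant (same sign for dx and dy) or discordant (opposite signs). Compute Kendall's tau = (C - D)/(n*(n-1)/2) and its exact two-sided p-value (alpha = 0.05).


Step 1: Enumerate the 15 unordered pairs (i,j) with i<j and classify each by sign(x_j-x_i) * sign(y_j-y_i).
  (1,2):dx=-4,dy=+5->D; (1,3):dx=+4,dy=+6->C; (1,4):dx=-3,dy=-1->C; (1,5):dx=+2,dy=+3->C
  (1,6):dx=+3,dy=-4->D; (2,3):dx=+8,dy=+1->C; (2,4):dx=+1,dy=-6->D; (2,5):dx=+6,dy=-2->D
  (2,6):dx=+7,dy=-9->D; (3,4):dx=-7,dy=-7->C; (3,5):dx=-2,dy=-3->C; (3,6):dx=-1,dy=-10->C
  (4,5):dx=+5,dy=+4->C; (4,6):dx=+6,dy=-3->D; (5,6):dx=+1,dy=-7->D
Step 2: C = 8, D = 7, total pairs = 15.
Step 3: tau = (C - D)/(n(n-1)/2) = (8 - 7)/15 = 0.066667.
Step 4: Exact two-sided p-value (enumerate n! = 720 permutations of y under H0): p = 1.000000.
Step 5: alpha = 0.05. fail to reject H0.

tau_b = 0.0667 (C=8, D=7), p = 1.000000, fail to reject H0.


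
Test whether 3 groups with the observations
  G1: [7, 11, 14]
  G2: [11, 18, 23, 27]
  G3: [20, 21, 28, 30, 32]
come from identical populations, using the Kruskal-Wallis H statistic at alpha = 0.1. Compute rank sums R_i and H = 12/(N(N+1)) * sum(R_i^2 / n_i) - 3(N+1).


Step 1: Combine all N = 12 observations and assign midranks.
sorted (value, group, rank): (7,G1,1), (11,G1,2.5), (11,G2,2.5), (14,G1,4), (18,G2,5), (20,G3,6), (21,G3,7), (23,G2,8), (27,G2,9), (28,G3,10), (30,G3,11), (32,G3,12)
Step 2: Sum ranks within each group.
R_1 = 7.5 (n_1 = 3)
R_2 = 24.5 (n_2 = 4)
R_3 = 46 (n_3 = 5)
Step 3: H = 12/(N(N+1)) * sum(R_i^2/n_i) - 3(N+1)
     = 12/(12*13) * (7.5^2/3 + 24.5^2/4 + 46^2/5) - 3*13
     = 0.076923 * 592.013 - 39
     = 6.539423.
Step 4: Ties present; correction factor C = 1 - 6/(12^3 - 12) = 0.996503. Corrected H = 6.539423 / 0.996503 = 6.562368.
Step 5: Under H0, H ~ chi^2(2); p-value = 0.037584.
Step 6: alpha = 0.1. reject H0.

H = 6.5624, df = 2, p = 0.037584, reject H0.


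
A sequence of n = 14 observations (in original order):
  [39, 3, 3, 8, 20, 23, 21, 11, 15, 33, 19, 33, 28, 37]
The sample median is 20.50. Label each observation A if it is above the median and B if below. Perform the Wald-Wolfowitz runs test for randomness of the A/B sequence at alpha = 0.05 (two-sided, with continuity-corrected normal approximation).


Step 1: Compute median = 20.50; label A = above, B = below.
Labels in order: ABBBBAABBABAAA  (n_A = 7, n_B = 7)
Step 2: Count runs R = 7.
Step 3: Under H0 (random ordering), E[R] = 2*n_A*n_B/(n_A+n_B) + 1 = 2*7*7/14 + 1 = 8.0000.
        Var[R] = 2*n_A*n_B*(2*n_A*n_B - n_A - n_B) / ((n_A+n_B)^2 * (n_A+n_B-1)) = 8232/2548 = 3.2308.
        SD[R] = 1.7974.
Step 4: Continuity-corrected z = (R + 0.5 - E[R]) / SD[R] = (7 + 0.5 - 8.0000) / 1.7974 = -0.2782.
Step 5: Two-sided p-value via normal approximation = 2*(1 - Phi(|z|)) = 0.780879.
Step 6: alpha = 0.05. fail to reject H0.

R = 7, z = -0.2782, p = 0.780879, fail to reject H0.


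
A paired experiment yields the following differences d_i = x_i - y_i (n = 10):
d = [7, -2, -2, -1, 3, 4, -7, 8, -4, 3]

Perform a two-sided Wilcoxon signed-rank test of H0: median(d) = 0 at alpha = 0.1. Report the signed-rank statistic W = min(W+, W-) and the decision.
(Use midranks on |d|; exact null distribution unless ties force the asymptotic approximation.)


Step 1: Drop any zero differences (none here) and take |d_i|.
|d| = [7, 2, 2, 1, 3, 4, 7, 8, 4, 3]
Step 2: Midrank |d_i| (ties get averaged ranks).
ranks: |7|->8.5, |2|->2.5, |2|->2.5, |1|->1, |3|->4.5, |4|->6.5, |7|->8.5, |8|->10, |4|->6.5, |3|->4.5
Step 3: Attach original signs; sum ranks with positive sign and with negative sign.
W+ = 8.5 + 4.5 + 6.5 + 10 + 4.5 = 34
W- = 2.5 + 2.5 + 1 + 8.5 + 6.5 = 21
(Check: W+ + W- = 55 should equal n(n+1)/2 = 55.)
Step 4: Test statistic W = min(W+, W-) = 21.
Step 5: Ties in |d|, so use the tie-corrected normal approximation.
        E[W] = n(n+1)/4 = 10*11/4 = 27.5.
        Tie groups: |d|=2 (t=2), |d|=3 (t=2), |d|=4 (t=2), |d|=7 (t=2); sum(t^3 - t) = 24.
        Var[W] = n(n+1)(2n+1)/24 - sum(t^3-t)/48 = 2310/24 - 24/48 = 95.75.
        z = (W - E[W]) / sqrt(Var[W]) = (21 - 27.5) / 9.7852 = -0.6643.
        Two-sided p = 2*Phi(z) = 0.506518.
Step 6: alpha = 0.1. fail to reject H0.

W+ = 34, W- = 21, W = min = 21, p = 0.506518, fail to reject H0.


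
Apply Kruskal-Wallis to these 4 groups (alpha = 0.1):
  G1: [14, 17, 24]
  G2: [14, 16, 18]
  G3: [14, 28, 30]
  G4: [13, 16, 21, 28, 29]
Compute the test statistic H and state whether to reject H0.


Step 1: Combine all N = 14 observations and assign midranks.
sorted (value, group, rank): (13,G4,1), (14,G1,3), (14,G2,3), (14,G3,3), (16,G2,5.5), (16,G4,5.5), (17,G1,7), (18,G2,8), (21,G4,9), (24,G1,10), (28,G3,11.5), (28,G4,11.5), (29,G4,13), (30,G3,14)
Step 2: Sum ranks within each group.
R_1 = 20 (n_1 = 3)
R_2 = 16.5 (n_2 = 3)
R_3 = 28.5 (n_3 = 3)
R_4 = 40 (n_4 = 5)
Step 3: H = 12/(N(N+1)) * sum(R_i^2/n_i) - 3(N+1)
     = 12/(14*15) * (20^2/3 + 16.5^2/3 + 28.5^2/3 + 40^2/5) - 3*15
     = 0.057143 * 814.833 - 45
     = 1.561905.
Step 4: Ties present; correction factor C = 1 - 36/(14^3 - 14) = 0.986813. Corrected H = 1.561905 / 0.986813 = 1.582777.
Step 5: Under H0, H ~ chi^2(3); p-value = 0.663301.
Step 6: alpha = 0.1. fail to reject H0.

H = 1.5828, df = 3, p = 0.663301, fail to reject H0.


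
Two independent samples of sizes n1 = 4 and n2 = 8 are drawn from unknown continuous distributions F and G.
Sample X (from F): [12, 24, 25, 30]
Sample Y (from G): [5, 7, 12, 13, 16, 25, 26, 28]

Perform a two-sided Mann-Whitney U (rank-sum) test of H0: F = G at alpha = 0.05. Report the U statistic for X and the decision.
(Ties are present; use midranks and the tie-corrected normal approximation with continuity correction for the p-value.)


Step 1: Combine and sort all 12 observations; assign midranks.
sorted (value, group): (5,Y), (7,Y), (12,X), (12,Y), (13,Y), (16,Y), (24,X), (25,X), (25,Y), (26,Y), (28,Y), (30,X)
ranks: 5->1, 7->2, 12->3.5, 12->3.5, 13->5, 16->6, 24->7, 25->8.5, 25->8.5, 26->10, 28->11, 30->12
Step 2: Rank sum for X: R1 = 3.5 + 7 + 8.5 + 12 = 31.
Step 3: U_X = R1 - n1(n1+1)/2 = 31 - 4*5/2 = 31 - 10 = 21.
       U_Y = n1*n2 - U_X = 32 - 21 = 11.
Step 4: Ties are present, so use the tie-corrected normal approximation (with continuity correction) for the p-value.
Step 5: p-value = 0.443097; compare to alpha = 0.05. fail to reject H0.

U_X = 21, p = 0.443097, fail to reject H0 at alpha = 0.05.


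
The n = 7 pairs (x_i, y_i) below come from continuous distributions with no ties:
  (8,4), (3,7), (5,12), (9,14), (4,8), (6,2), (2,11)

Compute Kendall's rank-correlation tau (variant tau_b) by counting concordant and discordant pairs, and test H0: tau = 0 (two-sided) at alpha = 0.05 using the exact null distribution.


Step 1: Enumerate the 21 unordered pairs (i,j) with i<j and classify each by sign(x_j-x_i) * sign(y_j-y_i).
  (1,2):dx=-5,dy=+3->D; (1,3):dx=-3,dy=+8->D; (1,4):dx=+1,dy=+10->C; (1,5):dx=-4,dy=+4->D
  (1,6):dx=-2,dy=-2->C; (1,7):dx=-6,dy=+7->D; (2,3):dx=+2,dy=+5->C; (2,4):dx=+6,dy=+7->C
  (2,5):dx=+1,dy=+1->C; (2,6):dx=+3,dy=-5->D; (2,7):dx=-1,dy=+4->D; (3,4):dx=+4,dy=+2->C
  (3,5):dx=-1,dy=-4->C; (3,6):dx=+1,dy=-10->D; (3,7):dx=-3,dy=-1->C; (4,5):dx=-5,dy=-6->C
  (4,6):dx=-3,dy=-12->C; (4,7):dx=-7,dy=-3->C; (5,6):dx=+2,dy=-6->D; (5,7):dx=-2,dy=+3->D
  (6,7):dx=-4,dy=+9->D
Step 2: C = 11, D = 10, total pairs = 21.
Step 3: tau = (C - D)/(n(n-1)/2) = (11 - 10)/21 = 0.047619.
Step 4: Exact two-sided p-value (enumerate n! = 5040 permutations of y under H0): p = 1.000000.
Step 5: alpha = 0.05. fail to reject H0.

tau_b = 0.0476 (C=11, D=10), p = 1.000000, fail to reject H0.


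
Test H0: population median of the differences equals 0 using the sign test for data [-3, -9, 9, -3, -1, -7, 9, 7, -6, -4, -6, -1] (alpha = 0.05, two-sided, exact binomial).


Step 1: Discard zero differences. Original n = 12; n_eff = number of nonzero differences = 12.
Nonzero differences (with sign): -3, -9, +9, -3, -1, -7, +9, +7, -6, -4, -6, -1
Step 2: Count signs: positive = 3, negative = 9.
Step 3: Under H0: P(positive) = 0.5, so the number of positives S ~ Bin(12, 0.5).
Step 4: Two-sided exact p-value = sum of Bin(12,0.5) probabilities at or below the observed probability = 0.145996.
Step 5: alpha = 0.05. fail to reject H0.

n_eff = 12, pos = 3, neg = 9, p = 0.145996, fail to reject H0.


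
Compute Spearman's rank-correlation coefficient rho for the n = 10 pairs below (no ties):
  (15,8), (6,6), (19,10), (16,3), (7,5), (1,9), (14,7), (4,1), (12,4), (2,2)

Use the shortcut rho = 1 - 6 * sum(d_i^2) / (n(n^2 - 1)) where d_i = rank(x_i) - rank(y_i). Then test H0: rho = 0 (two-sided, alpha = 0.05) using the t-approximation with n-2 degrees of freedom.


Step 1: Rank x and y separately (midranks; no ties here).
rank(x): 15->8, 6->4, 19->10, 16->9, 7->5, 1->1, 14->7, 4->3, 12->6, 2->2
rank(y): 8->8, 6->6, 10->10, 3->3, 5->5, 9->9, 7->7, 1->1, 4->4, 2->2
Step 2: d_i = R_x(i) - R_y(i); compute d_i^2.
  (8-8)^2=0, (4-6)^2=4, (10-10)^2=0, (9-3)^2=36, (5-5)^2=0, (1-9)^2=64, (7-7)^2=0, (3-1)^2=4, (6-4)^2=4, (2-2)^2=0
sum(d^2) = 112.
Step 3: rho = 1 - 6*112 / (10*(10^2 - 1)) = 1 - 672/990 = 0.321212.
Step 4: Under H0, t = rho * sqrt((n-2)/(1-rho^2)) = 0.9594 ~ t(8).
Step 5: Two-sided p-value from the t-distribution with 8 df = 0.365468.
Step 6: alpha = 0.05. fail to reject H0.

rho = 0.3212, p = 0.365468, fail to reject H0 at alpha = 0.05.


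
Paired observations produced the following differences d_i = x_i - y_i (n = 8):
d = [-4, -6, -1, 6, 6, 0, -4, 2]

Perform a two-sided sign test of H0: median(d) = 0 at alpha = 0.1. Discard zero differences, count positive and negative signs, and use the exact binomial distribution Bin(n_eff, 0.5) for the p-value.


Step 1: Discard zero differences. Original n = 8; n_eff = number of nonzero differences = 7.
Nonzero differences (with sign): -4, -6, -1, +6, +6, -4, +2
Step 2: Count signs: positive = 3, negative = 4.
Step 3: Under H0: P(positive) = 0.5, so the number of positives S ~ Bin(7, 0.5).
Step 4: Two-sided exact p-value = sum of Bin(7,0.5) probabilities at or below the observed probability = 1.000000.
Step 5: alpha = 0.1. fail to reject H0.

n_eff = 7, pos = 3, neg = 4, p = 1.000000, fail to reject H0.
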